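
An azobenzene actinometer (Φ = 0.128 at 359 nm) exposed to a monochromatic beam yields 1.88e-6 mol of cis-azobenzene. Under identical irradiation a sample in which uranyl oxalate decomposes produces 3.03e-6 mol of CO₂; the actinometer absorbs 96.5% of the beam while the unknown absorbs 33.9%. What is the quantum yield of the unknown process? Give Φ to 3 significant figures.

Photons absorbed by the actinometer: 1.88e-6 / 0.128 = 1.469e-5 mol.
Incident flux: 1.469e-5 / 0.965 = 1.522e-5 einstein.
Absorbed by unknown: 0.339 × 1.522e-5 = 5.160e-6 mol.
Φ(unknown) = 3.03e-6 / 5.160e-6 = 0.587.

Φ = 0.587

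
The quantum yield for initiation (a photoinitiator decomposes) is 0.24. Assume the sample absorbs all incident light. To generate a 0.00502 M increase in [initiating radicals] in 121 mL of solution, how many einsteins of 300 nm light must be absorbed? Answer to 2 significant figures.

Product: (0.00502 M)(0.121 L) = 6.074e-4 mol.
Photons that must be absorbed: 6.074e-4 / 0.24 = 0.002531 mol.

0.0025 einstein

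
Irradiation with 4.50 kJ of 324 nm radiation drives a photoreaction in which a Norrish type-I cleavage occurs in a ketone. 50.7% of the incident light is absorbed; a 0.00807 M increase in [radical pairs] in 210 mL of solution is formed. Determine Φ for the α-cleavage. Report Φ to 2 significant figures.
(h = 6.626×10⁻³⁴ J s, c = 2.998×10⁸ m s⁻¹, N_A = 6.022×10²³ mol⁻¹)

Product: (0.00807 M)(0.21 L) = 0.001695 mol.
Photon energy at 324 nm: hc/λ = (6.626×10⁻³⁴)(2.998×10⁸)/(324×10⁻⁹) = 6.131×10⁻¹⁹ J.
Incident energy: 4.50 kJ = 4500 J.
Photons incident: 4500 / 6.131×10⁻¹⁹ = 7.340×10²¹, i.e. 7.340×10²¹/6.022×10²³ = 0.01219 mol.
Photons absorbed: 0.507 × 0.01219 = 0.006180 mol.
Φ = 0.001695 mol / 0.006180 mol photons = 0.27.

Φ = 0.27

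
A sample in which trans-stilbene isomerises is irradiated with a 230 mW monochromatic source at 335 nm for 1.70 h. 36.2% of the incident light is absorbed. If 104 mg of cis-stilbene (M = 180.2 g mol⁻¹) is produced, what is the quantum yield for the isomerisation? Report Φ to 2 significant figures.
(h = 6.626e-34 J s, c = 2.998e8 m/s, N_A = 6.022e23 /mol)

Φ = 0.40

Product: 104 mg / 180.2 g mol⁻¹ = 5.771e-4 mol.
Photon energy at 335 nm: hc/λ = (6.626e-34)(2.998e8)/(335e-9) = 5.930e-19 J.
Energy delivered: (230 mW)(6120 s) = 1408 J.
Photons incident: 1408 / 5.930e-19 = 2.374e21, i.e. 2.374e21/6.022e23 = 0.003942 mol.
Photons absorbed: 0.362 × 0.003942 = 0.001427 mol.
Φ = 5.771e-4 mol / 0.001427 mol photons = 0.40.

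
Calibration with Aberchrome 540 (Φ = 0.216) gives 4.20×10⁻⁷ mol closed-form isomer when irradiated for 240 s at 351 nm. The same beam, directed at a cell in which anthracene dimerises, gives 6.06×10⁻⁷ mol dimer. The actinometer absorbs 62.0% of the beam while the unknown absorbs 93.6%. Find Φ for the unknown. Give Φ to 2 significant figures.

Φ = 0.21

Photons absorbed by the actinometer: 4.20×10⁻⁷ / 0.216 = 1.944×10⁻⁶ mol.
Incident flux: 1.944×10⁻⁶ / 0.620 = 3.135×10⁻⁶ einstein.
Absorbed by unknown: 0.936 × 3.135×10⁻⁶ = 2.934×10⁻⁶ mol.
Φ(unknown) = 6.06×10⁻⁷ / 2.934×10⁻⁶ = 0.21.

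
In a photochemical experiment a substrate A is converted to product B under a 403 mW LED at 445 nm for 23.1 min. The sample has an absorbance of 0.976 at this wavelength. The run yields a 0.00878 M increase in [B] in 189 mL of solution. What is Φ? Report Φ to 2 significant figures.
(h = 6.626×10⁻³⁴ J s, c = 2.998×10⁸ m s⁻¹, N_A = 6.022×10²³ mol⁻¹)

Product: (0.00878 M)(0.189 L) = 0.001659 mol.
Photon energy at 445 nm: hc/λ = (6.626×10⁻³⁴)(2.998×10⁸)/(445×10⁻⁹) = 4.464×10⁻¹⁹ J.
Energy delivered: (403 mW)(1386 s) = 558.6 J.
Photons incident: 558.6 / 4.464×10⁻¹⁹ = 1.251×10²¹, i.e. 1.251×10²¹/6.022×10²³ = 0.002077 mol.
Fraction absorbed: 1 − 10^(−0.976) = 0.8943.
Photons absorbed: 0.8943 × 0.002077 = 0.001857 mol.
Φ = 0.001659 mol / 0.001857 mol photons = 0.89.

Φ = 0.89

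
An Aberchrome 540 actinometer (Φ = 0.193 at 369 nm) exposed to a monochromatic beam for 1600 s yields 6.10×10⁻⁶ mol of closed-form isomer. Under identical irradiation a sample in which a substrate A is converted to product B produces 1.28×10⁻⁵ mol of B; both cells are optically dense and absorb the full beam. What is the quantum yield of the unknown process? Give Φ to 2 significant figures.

Φ = 0.40

Photons absorbed by the actinometer: 6.10×10⁻⁶ / 0.193 = 3.161×10⁻⁵ mol.
Φ(unknown) = 1.28×10⁻⁵ / 3.161×10⁻⁵ = 0.40.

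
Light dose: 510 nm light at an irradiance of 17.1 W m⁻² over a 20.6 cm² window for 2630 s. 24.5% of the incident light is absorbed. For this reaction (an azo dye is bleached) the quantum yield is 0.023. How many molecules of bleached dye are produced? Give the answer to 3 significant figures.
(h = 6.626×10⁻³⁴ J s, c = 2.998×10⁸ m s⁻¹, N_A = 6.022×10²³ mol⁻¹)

Photon energy at 510 nm: hc/λ = (6.626×10⁻³⁴)(2.998×10⁸)/(510×10⁻⁹) = 3.895×10⁻¹⁹ J.
Energy delivered: (17.1 W m⁻²)(20.6×10⁻⁴ m²)(2630 s) = 92.64 J.
Photons incident: 92.64 / 3.895×10⁻¹⁹ = 2.378×10²⁰, i.e. 2.378×10²⁰/6.022×10²³ = 3.949×10⁻⁴ mol.
Photons absorbed: 0.245 × 3.949×10⁻⁴ = 9.675×10⁻⁵ mol.
Product: Φ × n_abs = 0.023 × 9.675×10⁻⁵ = 2.225×10⁻⁶ mol.
As a count: 2.225×10⁻⁶ × 6.022×10²³ = 1.34×10¹⁸.

1.34×10¹⁸ molecules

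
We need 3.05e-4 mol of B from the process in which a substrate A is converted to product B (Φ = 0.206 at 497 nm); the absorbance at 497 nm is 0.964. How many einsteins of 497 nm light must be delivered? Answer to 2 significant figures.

Photons that must be absorbed: 3.05e-4 / 0.206 = 0.001481 mol.
Fraction absorbed: 1 − 10^(−0.964) = 0.8914.
Incident photons needed: 0.001481 / 0.8914 = 0.001661 mol.

0.0017 einstein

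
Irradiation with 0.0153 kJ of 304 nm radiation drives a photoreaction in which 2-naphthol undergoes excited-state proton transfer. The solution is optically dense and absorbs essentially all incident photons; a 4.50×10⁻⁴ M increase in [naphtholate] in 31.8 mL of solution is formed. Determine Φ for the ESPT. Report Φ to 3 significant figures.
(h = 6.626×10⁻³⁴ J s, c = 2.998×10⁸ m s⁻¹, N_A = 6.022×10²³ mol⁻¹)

Φ = 0.368

Product: (4.50×10⁻⁴ M)(0.0318 L) = 1.431×10⁻⁵ mol.
Photon energy at 304 nm: hc/λ = (6.626×10⁻³⁴)(2.998×10⁸)/(304×10⁻⁹) = 6.534×10⁻¹⁹ J.
Incident energy: 0.0153 kJ = 15.3 J.
Photons incident: 15.3 / 6.534×10⁻¹⁹ = 2.342×10¹⁹, i.e. 2.342×10¹⁹/6.022×10²³ = 3.889×10⁻⁵ mol.
Φ = 1.431×10⁻⁵ mol / 3.889×10⁻⁵ mol photons = 0.368.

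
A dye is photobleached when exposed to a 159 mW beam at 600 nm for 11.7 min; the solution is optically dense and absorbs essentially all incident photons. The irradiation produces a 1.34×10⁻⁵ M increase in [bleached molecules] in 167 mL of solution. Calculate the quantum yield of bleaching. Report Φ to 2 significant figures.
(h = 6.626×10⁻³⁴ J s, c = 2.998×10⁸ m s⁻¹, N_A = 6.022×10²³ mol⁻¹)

Φ = 0.0040

Product: (1.34×10⁻⁵ M)(0.167 L) = 2.238×10⁻⁶ mol.
Photon energy at 600 nm: hc/λ = (6.626×10⁻³⁴)(2.998×10⁸)/(600×10⁻⁹) = 3.311×10⁻¹⁹ J.
Energy delivered: (159 mW)(702 s) = 111.6 J.
Photons incident: 111.6 / 3.311×10⁻¹⁹ = 3.371×10²⁰, i.e. 3.371×10²⁰/6.022×10²³ = 5.598×10⁻⁴ mol.
Φ = 2.238×10⁻⁶ mol / 5.598×10⁻⁴ mol photons = 0.0040.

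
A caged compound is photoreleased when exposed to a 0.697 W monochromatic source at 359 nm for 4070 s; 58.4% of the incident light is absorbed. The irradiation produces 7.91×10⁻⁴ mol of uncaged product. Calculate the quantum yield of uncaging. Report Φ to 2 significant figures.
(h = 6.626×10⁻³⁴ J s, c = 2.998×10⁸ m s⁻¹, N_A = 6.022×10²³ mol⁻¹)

Photon energy at 359 nm: hc/λ = (6.626×10⁻³⁴)(2.998×10⁸)/(359×10⁻⁹) = 5.533×10⁻¹⁹ J.
Energy delivered: (0.697 W)(4070 s) = 2837 J.
Photons incident: 2837 / 5.533×10⁻¹⁹ = 5.127×10²¹, i.e. 5.127×10²¹/6.022×10²³ = 0.008514 mol.
Photons absorbed: 0.584 × 0.008514 = 0.004972 mol.
Φ = 7.91×10⁻⁴ mol / 0.004972 mol photons = 0.16.

Φ = 0.16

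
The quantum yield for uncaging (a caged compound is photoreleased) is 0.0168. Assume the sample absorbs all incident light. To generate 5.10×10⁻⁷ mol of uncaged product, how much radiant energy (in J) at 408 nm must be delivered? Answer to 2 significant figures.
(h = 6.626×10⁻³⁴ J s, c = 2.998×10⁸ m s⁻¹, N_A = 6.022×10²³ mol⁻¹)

8.9 J

Photons that must be absorbed: 5.10×10⁻⁷ / 0.0168 = 3.036×10⁻⁵ mol.
Photon energy: hc/λ = 4.869×10⁻¹⁹ J; per mole, 2.932×10⁵ J mol⁻¹.
Energy required: 3.036×10⁻⁵ × 2.932×10⁵ = 8.9 J.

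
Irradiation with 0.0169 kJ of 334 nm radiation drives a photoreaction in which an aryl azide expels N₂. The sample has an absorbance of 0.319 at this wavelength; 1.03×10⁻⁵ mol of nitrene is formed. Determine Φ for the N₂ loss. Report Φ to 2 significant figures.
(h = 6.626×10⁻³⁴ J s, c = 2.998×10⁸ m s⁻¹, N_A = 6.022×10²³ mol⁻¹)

Photon energy at 334 nm: hc/λ = (6.626×10⁻³⁴)(2.998×10⁸)/(334×10⁻⁹) = 5.948×10⁻¹⁹ J.
Incident energy: 0.0169 kJ = 16.9 J.
Photons incident: 16.9 / 5.948×10⁻¹⁹ = 2.841×10¹⁹, i.e. 2.841×10¹⁹/6.022×10²³ = 4.718×10⁻⁵ mol.
Fraction absorbed: 1 − 10^(−0.319) = 0.5203.
Photons absorbed: 0.5203 × 4.718×10⁻⁵ = 2.455×10⁻⁵ mol.
Φ = 1.03×10⁻⁵ mol / 2.455×10⁻⁵ mol photons = 0.42.

Φ = 0.42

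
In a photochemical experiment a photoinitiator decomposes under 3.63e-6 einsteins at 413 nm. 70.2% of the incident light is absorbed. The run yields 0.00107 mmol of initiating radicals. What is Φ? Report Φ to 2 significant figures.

Φ = 0.42

Product: 0.00107 mmol = 1.07e-6 mol.
Photons absorbed: 0.702 × 3.63e-6 = 2.548e-6 mol.
Φ = 1.07e-6 mol / 2.548e-6 mol photons = 0.42.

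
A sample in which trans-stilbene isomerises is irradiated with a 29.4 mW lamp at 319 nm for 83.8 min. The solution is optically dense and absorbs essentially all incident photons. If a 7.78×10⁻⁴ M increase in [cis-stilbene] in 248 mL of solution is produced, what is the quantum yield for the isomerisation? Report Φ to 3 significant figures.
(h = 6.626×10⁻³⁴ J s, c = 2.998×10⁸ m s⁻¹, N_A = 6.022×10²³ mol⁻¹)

Φ = 0.489

Product: (7.78×10⁻⁴ M)(0.248 L) = 1.929×10⁻⁴ mol.
Photon energy at 319 nm: hc/λ = (6.626×10⁻³⁴)(2.998×10⁸)/(319×10⁻⁹) = 6.227×10⁻¹⁹ J.
Energy delivered: (29.4 mW)(5028 s) = 147.8 J.
Photons incident: 147.8 / 6.227×10⁻¹⁹ = 2.374×10²⁰, i.e. 2.374×10²⁰/6.022×10²³ = 3.942×10⁻⁴ mol.
Φ = 1.929×10⁻⁴ mol / 3.942×10⁻⁴ mol photons = 0.489.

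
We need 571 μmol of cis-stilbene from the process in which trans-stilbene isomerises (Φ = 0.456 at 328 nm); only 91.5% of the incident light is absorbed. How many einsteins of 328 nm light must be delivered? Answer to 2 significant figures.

Product: 571 μmol = 5.71×10⁻⁴ mol.
Photons that must be absorbed: 5.71×10⁻⁴ / 0.456 = 0.001252 mol.
Incident photons needed: 0.001252 / 0.915 = 0.001368 mol.

0.0014 einstein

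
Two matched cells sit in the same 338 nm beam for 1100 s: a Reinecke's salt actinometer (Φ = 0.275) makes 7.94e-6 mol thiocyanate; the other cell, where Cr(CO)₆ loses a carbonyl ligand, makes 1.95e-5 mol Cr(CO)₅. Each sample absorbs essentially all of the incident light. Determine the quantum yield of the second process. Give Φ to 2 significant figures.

Photons absorbed by the actinometer: 7.94e-6 / 0.275 = 2.887e-5 mol.
Φ(unknown) = 1.95e-5 / 2.887e-5 = 0.68.

Φ = 0.68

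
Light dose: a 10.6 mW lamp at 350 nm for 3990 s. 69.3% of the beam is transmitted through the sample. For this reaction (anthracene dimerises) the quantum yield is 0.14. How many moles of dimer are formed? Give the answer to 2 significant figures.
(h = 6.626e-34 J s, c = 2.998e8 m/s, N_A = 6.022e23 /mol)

Photon energy at 350 nm: hc/λ = (6.626e-34)(2.998e8)/(350e-9) = 5.676e-19 J.
Energy delivered: (10.6 mW)(3990 s) = 42.29 J.
Photons incident: 42.29 / 5.676e-19 = 7.451e19, i.e. 7.451e19/6.022e23 = 1.237e-4 mol.
Fraction absorbed: 1 − 69.3/100 = 0.3070.
Photons absorbed: 0.3070 × 1.237e-4 = 3.798e-5 mol.
Product: Φ × n_abs = 0.14 × 3.798e-5 = 5.317e-6 mol.

5.3e-6 mol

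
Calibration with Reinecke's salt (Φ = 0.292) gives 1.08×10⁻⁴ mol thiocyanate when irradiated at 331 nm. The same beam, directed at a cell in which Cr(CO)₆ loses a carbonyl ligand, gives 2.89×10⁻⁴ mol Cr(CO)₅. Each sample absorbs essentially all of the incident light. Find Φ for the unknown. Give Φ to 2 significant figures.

Photons absorbed by the actinometer: 1.08×10⁻⁴ / 0.292 = 3.699×10⁻⁴ mol.
Φ(unknown) = 2.89×10⁻⁴ / 3.699×10⁻⁴ = 0.78.

Φ = 0.78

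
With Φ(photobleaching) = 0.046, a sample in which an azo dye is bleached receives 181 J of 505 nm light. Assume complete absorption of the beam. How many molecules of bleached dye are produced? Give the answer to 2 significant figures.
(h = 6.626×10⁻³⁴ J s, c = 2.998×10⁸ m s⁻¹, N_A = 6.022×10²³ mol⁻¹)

2.1×10¹⁹ molecules

Photon energy at 505 nm: hc/λ = (6.626×10⁻³⁴)(2.998×10⁸)/(505×10⁻⁹) = 3.934×10⁻¹⁹ J.
Photons incident: 181 / 3.934×10⁻¹⁹ = 4.601×10²⁰, i.e. 4.601×10²⁰/6.022×10²³ = 7.640×10⁻⁴ mol.
Product: Φ × n_abs = 0.046 × 7.640×10⁻⁴ = 3.514×10⁻⁵ mol.
As a count: 3.514×10⁻⁵ × 6.022×10²³ = 2.1×10¹⁹.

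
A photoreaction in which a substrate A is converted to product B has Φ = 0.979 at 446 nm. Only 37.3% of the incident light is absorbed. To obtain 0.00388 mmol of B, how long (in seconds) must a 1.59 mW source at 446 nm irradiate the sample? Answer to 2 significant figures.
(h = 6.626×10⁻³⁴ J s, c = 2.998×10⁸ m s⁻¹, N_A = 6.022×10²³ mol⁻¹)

Product: 0.00388 mmol = 3.88×10⁻⁶ mol.
Photons that must be absorbed: 3.88×10⁻⁶ / 0.979 = 3.963×10⁻⁶ mol.
Incident photons needed: 3.963×10⁻⁶ / 0.373 = 1.062×10⁻⁵ mol.
Photon energy: hc/λ = 4.454×10⁻¹⁹ J; per mole, 2.682×10⁵ J mol⁻¹.
Energy required: 1.062×10⁻⁵ × 2.682×10⁵ = 2.848 J.
Time: 2.848 J / 0.00159 W = 1800 s.

t ≈ 1800 s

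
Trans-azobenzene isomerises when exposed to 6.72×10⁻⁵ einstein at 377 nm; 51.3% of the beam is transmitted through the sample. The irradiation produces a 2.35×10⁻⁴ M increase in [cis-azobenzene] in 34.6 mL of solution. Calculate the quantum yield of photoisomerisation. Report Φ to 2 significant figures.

Product: (2.35×10⁻⁴ M)(0.0346 L) = 8.131×10⁻⁶ mol.
Fraction absorbed: 1 − 51.3/100 = 0.4870.
Photons absorbed: 0.4870 × 6.72×10⁻⁵ = 3.273×10⁻⁵ mol.
Φ = 8.131×10⁻⁶ mol / 3.273×10⁻⁵ mol photons = 0.25.

Φ = 0.25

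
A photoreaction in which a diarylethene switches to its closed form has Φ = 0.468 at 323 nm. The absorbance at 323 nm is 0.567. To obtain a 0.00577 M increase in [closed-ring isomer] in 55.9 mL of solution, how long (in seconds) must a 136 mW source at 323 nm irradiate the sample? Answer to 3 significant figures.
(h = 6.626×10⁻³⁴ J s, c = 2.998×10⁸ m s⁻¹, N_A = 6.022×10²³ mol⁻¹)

Product: (0.00577 M)(0.0559 L) = 3.225×10⁻⁴ mol.
Photons that must be absorbed: 3.225×10⁻⁴ / 0.468 = 6.891×10⁻⁴ mol.
Fraction absorbed: 1 − 10^(−0.567) = 0.7290.
Incident photons needed: 6.891×10⁻⁴ / 0.7290 = 9.453×10⁻⁴ mol.
Photon energy: hc/λ = 6.150×10⁻¹⁹ J; per mole, 3.704×10⁵ J mol⁻¹.
Energy required: 9.453×10⁻⁴ × 3.704×10⁵ = 350.1 J.
Time: 350.1 J / 0.136 W = 2570 s.

t ≈ 2570 s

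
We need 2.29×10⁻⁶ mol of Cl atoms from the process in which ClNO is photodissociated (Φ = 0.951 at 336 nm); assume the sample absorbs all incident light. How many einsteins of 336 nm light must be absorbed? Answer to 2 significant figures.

Photons that must be absorbed: 2.29×10⁻⁶ / 0.951 = 2.408×10⁻⁶ mol.

2.4×10⁻⁶ einstein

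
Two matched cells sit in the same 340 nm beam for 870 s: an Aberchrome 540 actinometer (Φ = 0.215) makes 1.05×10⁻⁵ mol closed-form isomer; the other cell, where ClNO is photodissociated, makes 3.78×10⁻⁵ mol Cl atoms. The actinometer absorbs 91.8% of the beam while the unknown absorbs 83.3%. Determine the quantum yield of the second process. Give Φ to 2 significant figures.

Φ = 0.85

Photons absorbed by the actinometer: 1.05×10⁻⁵ / 0.215 = 4.884×10⁻⁵ mol.
Incident flux: 4.884×10⁻⁵ / 0.918 = 5.320×10⁻⁵ einstein.
Absorbed by unknown: 0.833 × 5.320×10⁻⁵ = 4.432×10⁻⁵ mol.
Φ(unknown) = 3.78×10⁻⁵ / 4.432×10⁻⁵ = 0.85.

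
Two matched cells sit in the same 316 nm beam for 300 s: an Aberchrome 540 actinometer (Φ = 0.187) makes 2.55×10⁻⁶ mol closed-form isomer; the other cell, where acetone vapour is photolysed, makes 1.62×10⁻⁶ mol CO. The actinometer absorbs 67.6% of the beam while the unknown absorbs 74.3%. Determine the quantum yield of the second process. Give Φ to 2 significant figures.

Photons absorbed by the actinometer: 2.55×10⁻⁶ / 0.187 = 1.364×10⁻⁵ mol.
Incident flux: 1.364×10⁻⁵ / 0.676 = 2.018×10⁻⁵ einstein.
Absorbed by unknown: 0.743 × 2.018×10⁻⁵ = 1.499×10⁻⁵ mol.
Φ(unknown) = 1.62×10⁻⁶ / 1.499×10⁻⁵ = 0.11.

Φ = 0.11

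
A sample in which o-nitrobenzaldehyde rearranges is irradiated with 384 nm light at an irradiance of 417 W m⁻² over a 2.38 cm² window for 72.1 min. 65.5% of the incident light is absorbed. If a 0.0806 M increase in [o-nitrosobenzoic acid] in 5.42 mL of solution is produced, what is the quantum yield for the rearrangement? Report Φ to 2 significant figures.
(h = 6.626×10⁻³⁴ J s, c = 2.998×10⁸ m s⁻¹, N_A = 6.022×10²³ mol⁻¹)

Product: (0.0806 M)(0.00542 L) = 4.369×10⁻⁴ mol.
Photon energy at 384 nm: hc/λ = (6.626×10⁻³⁴)(2.998×10⁸)/(384×10⁻⁹) = 5.173×10⁻¹⁹ J.
Energy delivered: (417 W m⁻²)(2.38×10⁻⁴ m²)(4326 s) = 429.3 J.
Photons incident: 429.3 / 5.173×10⁻¹⁹ = 8.299×10²⁰, i.e. 8.299×10²⁰/6.022×10²³ = 0.001378 mol.
Photons absorbed: 0.655 × 0.001378 = 9.026×10⁻⁴ mol.
Φ = 4.369×10⁻⁴ mol / 9.026×10⁻⁴ mol photons = 0.48.

Φ = 0.48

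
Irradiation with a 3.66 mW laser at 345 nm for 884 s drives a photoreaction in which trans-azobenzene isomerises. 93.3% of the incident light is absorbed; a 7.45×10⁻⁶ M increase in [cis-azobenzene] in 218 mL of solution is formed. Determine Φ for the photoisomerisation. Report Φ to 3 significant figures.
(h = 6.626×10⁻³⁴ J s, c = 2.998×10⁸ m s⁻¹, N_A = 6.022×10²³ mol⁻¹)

Product: (7.45×10⁻⁶ M)(0.218 L) = 1.624×10⁻⁶ mol.
Photon energy at 345 nm: hc/λ = (6.626×10⁻³⁴)(2.998×10⁸)/(345×10⁻⁹) = 5.758×10⁻¹⁹ J.
Energy delivered: (3.66 mW)(884 s) = 3.235 J.
Photons incident: 3.235 / 5.758×10⁻¹⁹ = 5.618×10¹⁸, i.e. 5.618×10¹⁸/6.022×10²³ = 9.329×10⁻⁶ mol.
Photons absorbed: 0.933 × 9.329×10⁻⁶ = 8.704×10⁻⁶ mol.
Φ = 1.624×10⁻⁶ mol / 8.704×10⁻⁶ mol photons = 0.187.

Φ = 0.187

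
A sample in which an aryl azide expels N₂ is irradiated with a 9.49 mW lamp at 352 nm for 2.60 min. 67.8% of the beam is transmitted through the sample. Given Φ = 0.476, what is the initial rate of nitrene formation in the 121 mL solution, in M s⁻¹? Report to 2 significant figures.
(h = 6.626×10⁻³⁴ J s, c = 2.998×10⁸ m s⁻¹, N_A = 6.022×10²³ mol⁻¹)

3.5×10⁻⁸ M s⁻¹

Photon energy at 352 nm: hc/λ = (6.626×10⁻³⁴)(2.998×10⁸)/(352×10⁻⁹) = 5.643×10⁻¹⁹ J.
Energy delivered: (9.49 mW)(156 s) = 1.480 J.
Photons incident: 1.480 / 5.643×10⁻¹⁹ = 2.623×10¹⁸, i.e. 2.623×10¹⁸/6.022×10²³ = 4.356×10⁻⁶ mol.
Fraction absorbed: 1 − 67.8/100 = 0.3220.
Photons absorbed: 0.3220 × 4.356×10⁻⁶ = 1.403×10⁻⁶ mol.
Product formed: 0.476 × 1.403×10⁻⁶ = 6.678×10⁻⁷ mol.
Rate: 6.678×10⁻⁷ mol / (156 s × 0.121 L) = 3.5×10⁻⁸ M s⁻¹.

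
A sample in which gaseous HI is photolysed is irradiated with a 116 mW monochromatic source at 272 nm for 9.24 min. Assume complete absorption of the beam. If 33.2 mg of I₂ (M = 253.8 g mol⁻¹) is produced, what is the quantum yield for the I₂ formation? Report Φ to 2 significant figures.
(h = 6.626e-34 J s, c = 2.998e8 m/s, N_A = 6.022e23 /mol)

Product: 33.2 mg / 253.8 g mol⁻¹ = 1.308e-4 mol.
Photon energy at 272 nm: hc/λ = (6.626e-34)(2.998e8)/(272e-9) = 7.303e-19 J.
Energy delivered: (116 mW)(554.4 s) = 64.31 J.
Photons incident: 64.31 / 7.303e-19 = 8.806e19, i.e. 8.806e19/6.022e23 = 1.462e-4 mol.
Φ = 1.308e-4 mol / 1.462e-4 mol photons = 0.89.

Φ = 0.89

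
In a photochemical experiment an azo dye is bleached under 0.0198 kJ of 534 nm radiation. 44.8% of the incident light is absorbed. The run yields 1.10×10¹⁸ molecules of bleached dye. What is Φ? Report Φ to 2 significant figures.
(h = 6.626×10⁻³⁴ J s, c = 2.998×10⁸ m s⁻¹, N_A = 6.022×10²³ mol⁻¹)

Φ = 0.046

Product: 1.10×10¹⁸ / 6.022×10²³ = 1.827×10⁻⁶ mol.
Photon energy at 534 nm: hc/λ = (6.626×10⁻³⁴)(2.998×10⁸)/(534×10⁻⁹) = 3.720×10⁻¹⁹ J.
Incident energy: 0.0198 kJ = 19.8 J.
Photons incident: 19.8 / 3.720×10⁻¹⁹ = 5.323×10¹⁹, i.e. 5.323×10¹⁹/6.022×10²³ = 8.839×10⁻⁵ mol.
Photons absorbed: 0.448 × 8.839×10⁻⁵ = 3.960×10⁻⁵ mol.
Φ = 1.827×10⁻⁶ mol / 3.960×10⁻⁵ mol photons = 0.046.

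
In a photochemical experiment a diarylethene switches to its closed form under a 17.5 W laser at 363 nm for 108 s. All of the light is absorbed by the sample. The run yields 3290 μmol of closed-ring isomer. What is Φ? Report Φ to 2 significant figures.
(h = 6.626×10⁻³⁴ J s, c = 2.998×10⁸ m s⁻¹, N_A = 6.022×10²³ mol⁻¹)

Product: 3290 μmol = 0.00329 mol.
Photon energy at 363 nm: hc/λ = (6.626×10⁻³⁴)(2.998×10⁸)/(363×10⁻⁹) = 5.472×10⁻¹⁹ J.
Energy delivered: (17.5 W)(108 s) = 1890 J.
Photons incident: 1890 / 5.472×10⁻¹⁹ = 3.454×10²¹, i.e. 3.454×10²¹/6.022×10²³ = 0.005736 mol.
Φ = 0.00329 mol / 0.005736 mol photons = 0.57.

Φ = 0.57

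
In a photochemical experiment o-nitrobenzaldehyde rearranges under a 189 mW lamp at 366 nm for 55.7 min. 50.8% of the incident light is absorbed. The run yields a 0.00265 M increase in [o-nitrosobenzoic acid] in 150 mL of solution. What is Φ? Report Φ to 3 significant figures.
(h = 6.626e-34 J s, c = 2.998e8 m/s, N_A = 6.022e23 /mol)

Φ = 0.405

Product: (0.00265 M)(0.15 L) = 3.975e-4 mol.
Photon energy at 366 nm: hc/λ = (6.626e-34)(2.998e8)/(366e-9) = 5.428e-19 J.
Energy delivered: (189 mW)(3342 s) = 631.6 J.
Photons incident: 631.6 / 5.428e-19 = 1.164e21, i.e. 1.164e21/6.022e23 = 0.001933 mol.
Photons absorbed: 0.508 × 0.001933 = 9.820e-4 mol.
Φ = 3.975e-4 mol / 9.820e-4 mol photons = 0.405.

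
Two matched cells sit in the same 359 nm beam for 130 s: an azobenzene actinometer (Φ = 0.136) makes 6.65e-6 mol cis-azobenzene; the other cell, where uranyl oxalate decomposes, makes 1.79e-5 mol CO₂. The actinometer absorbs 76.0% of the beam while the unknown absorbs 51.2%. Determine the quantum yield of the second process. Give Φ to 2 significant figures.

Φ = 0.54

Photons absorbed by the actinometer: 6.65e-6 / 0.136 = 4.890e-5 mol.
Incident flux: 4.890e-5 / 0.760 = 6.434e-5 einstein.
Absorbed by unknown: 0.512 × 6.434e-5 = 3.294e-5 mol.
Φ(unknown) = 1.79e-5 / 3.294e-5 = 0.54.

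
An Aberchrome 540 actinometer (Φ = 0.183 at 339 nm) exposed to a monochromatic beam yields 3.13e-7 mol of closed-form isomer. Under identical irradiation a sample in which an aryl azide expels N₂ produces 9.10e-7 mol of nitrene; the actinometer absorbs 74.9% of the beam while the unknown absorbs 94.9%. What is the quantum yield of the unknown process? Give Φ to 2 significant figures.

Φ = 0.42

Photons absorbed by the actinometer: 3.13e-7 / 0.183 = 1.710e-6 mol.
Incident flux: 1.710e-6 / 0.749 = 2.283e-6 einstein.
Absorbed by unknown: 0.949 × 2.283e-6 = 2.167e-6 mol.
Φ(unknown) = 9.10e-7 / 2.167e-6 = 0.42.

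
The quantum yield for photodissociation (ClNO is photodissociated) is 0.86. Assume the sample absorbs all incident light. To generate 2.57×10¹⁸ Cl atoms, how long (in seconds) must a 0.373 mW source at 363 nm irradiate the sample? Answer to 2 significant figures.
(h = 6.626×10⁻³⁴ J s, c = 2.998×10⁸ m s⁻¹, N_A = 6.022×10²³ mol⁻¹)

t ≈ 4400 s

Product: 2.57×10¹⁸ / 6.022×10²³ = 4.268×10⁻⁶ mol.
Photons that must be absorbed: 4.268×10⁻⁶ / 0.86 = 4.963×10⁻⁶ mol.
Photon energy: hc/λ = 5.472×10⁻¹⁹ J; per mole, 3.295×10⁵ J mol⁻¹.
Energy required: 4.963×10⁻⁶ × 3.295×10⁵ = 1.635 J.
Time: 1.635 J / 0.000373 W = 4400 s.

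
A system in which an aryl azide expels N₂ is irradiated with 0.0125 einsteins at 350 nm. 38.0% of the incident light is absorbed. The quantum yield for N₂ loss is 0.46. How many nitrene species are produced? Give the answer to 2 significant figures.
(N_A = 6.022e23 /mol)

Photons absorbed: 0.380 × 0.0125 = 0.004750 mol.
Product: Φ × n_abs = 0.46 × 0.004750 = 0.002185 mol.
As a count: 0.002185 × 6.022e23 = 1.3e21.

1.3e21 species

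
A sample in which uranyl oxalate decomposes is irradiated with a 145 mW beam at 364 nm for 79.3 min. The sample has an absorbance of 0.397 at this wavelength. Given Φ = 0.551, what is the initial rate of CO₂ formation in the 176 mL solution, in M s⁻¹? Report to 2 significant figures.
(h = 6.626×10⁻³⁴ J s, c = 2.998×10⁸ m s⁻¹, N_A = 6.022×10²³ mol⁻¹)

Photon energy at 364 nm: hc/λ = (6.626×10⁻³⁴)(2.998×10⁸)/(364×10⁻⁹) = 5.457×10⁻¹⁹ J.
Energy delivered: (145 mW)(4758 s) = 689.9 J.
Photons incident: 689.9 / 5.457×10⁻¹⁹ = 1.264×10²¹, i.e. 1.264×10²¹/6.022×10²³ = 0.002099 mol.
Fraction absorbed: 1 − 10^(−0.397) = 0.5991.
Photons absorbed: 0.5991 × 0.002099 = 0.001258 mol.
Product formed: 0.551 × 0.001258 = 6.932×10⁻⁴ mol.
Rate: 6.932×10⁻⁴ mol / (4758 s × 0.176 L) = 8.3×10⁻⁷ M s⁻¹.

8.3×10⁻⁷ M s⁻¹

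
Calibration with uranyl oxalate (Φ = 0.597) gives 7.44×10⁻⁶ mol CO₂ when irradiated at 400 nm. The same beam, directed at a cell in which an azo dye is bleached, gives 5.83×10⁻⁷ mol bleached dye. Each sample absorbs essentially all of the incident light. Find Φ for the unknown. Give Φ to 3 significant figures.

Photons absorbed by the actinometer: 7.44×10⁻⁶ / 0.597 = 1.246×10⁻⁵ mol.
Φ(unknown) = 5.83×10⁻⁷ / 1.246×10⁻⁵ = 0.0468.

Φ = 0.0468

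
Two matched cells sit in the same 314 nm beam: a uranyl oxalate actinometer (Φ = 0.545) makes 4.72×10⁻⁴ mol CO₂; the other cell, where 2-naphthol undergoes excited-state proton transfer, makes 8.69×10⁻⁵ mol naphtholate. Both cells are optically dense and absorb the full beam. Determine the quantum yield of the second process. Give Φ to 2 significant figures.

Φ = 0.10

Photons absorbed by the actinometer: 4.72×10⁻⁴ / 0.545 = 8.661×10⁻⁴ mol.
Φ(unknown) = 8.69×10⁻⁵ / 8.661×10⁻⁴ = 0.10.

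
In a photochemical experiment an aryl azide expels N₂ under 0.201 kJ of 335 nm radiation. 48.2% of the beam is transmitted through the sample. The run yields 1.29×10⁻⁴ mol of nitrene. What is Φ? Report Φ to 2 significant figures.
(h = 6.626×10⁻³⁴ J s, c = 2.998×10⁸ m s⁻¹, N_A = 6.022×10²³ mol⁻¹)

Photon energy at 335 nm: hc/λ = (6.626×10⁻³⁴)(2.998×10⁸)/(335×10⁻⁹) = 5.930×10⁻¹⁹ J.
Incident energy: 0.201 kJ = 201 J.
Photons incident: 201 / 5.930×10⁻¹⁹ = 3.390×10²⁰, i.e. 3.390×10²⁰/6.022×10²³ = 5.629×10⁻⁴ mol.
Fraction absorbed: 1 − 48.2/100 = 0.5180.
Photons absorbed: 0.5180 × 5.629×10⁻⁴ = 2.916×10⁻⁴ mol.
Φ = 1.29×10⁻⁴ mol / 2.916×10⁻⁴ mol photons = 0.44.

Φ = 0.44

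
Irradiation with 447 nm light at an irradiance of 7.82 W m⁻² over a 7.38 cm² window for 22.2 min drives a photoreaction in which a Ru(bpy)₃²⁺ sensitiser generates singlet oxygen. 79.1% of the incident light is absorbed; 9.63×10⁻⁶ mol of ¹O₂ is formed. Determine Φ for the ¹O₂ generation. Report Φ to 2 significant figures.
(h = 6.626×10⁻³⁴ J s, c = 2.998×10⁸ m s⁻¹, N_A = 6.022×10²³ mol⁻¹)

Photon energy at 447 nm: hc/λ = (6.626×10⁻³⁴)(2.998×10⁸)/(447×10⁻⁹) = 4.444×10⁻¹⁹ J.
Energy delivered: (7.82 W m⁻²)(7.38×10⁻⁴ m²)(1332 s) = 7.687 J.
Photons incident: 7.687 / 4.444×10⁻¹⁹ = 1.730×10¹⁹, i.e. 1.730×10¹⁹/6.022×10²³ = 2.873×10⁻⁵ mol.
Photons absorbed: 0.791 × 2.873×10⁻⁵ = 2.273×10⁻⁵ mol.
Φ = 9.63×10⁻⁶ mol / 2.273×10⁻⁵ mol photons = 0.42.

Φ = 0.42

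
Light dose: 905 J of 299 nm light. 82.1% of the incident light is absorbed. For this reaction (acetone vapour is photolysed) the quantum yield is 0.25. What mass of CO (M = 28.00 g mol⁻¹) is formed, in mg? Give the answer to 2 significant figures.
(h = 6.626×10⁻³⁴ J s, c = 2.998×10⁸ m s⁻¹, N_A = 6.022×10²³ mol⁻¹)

13 mg

Photon energy at 299 nm: hc/λ = (6.626×10⁻³⁴)(2.998×10⁸)/(299×10⁻⁹) = 6.644×10⁻¹⁹ J.
Photons incident: 905 / 6.644×10⁻¹⁹ = 1.362×10²¹, i.e. 1.362×10²¹/6.022×10²³ = 0.002262 mol.
Photons absorbed: 0.821 × 0.002262 = 0.001857 mol.
Product: Φ × n_abs = 0.25 × 0.001857 = 4.643×10⁻⁴ mol.
Mass: 4.643×10⁻⁴ × 28.00 = 0.01300 g = 13 mg.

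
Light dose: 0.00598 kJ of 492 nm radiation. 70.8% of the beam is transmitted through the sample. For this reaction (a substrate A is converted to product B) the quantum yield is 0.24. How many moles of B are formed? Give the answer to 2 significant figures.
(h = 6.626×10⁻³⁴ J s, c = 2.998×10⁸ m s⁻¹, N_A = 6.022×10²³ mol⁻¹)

1.7×10⁻⁶ mol

Photon energy at 492 nm: hc/λ = (6.626×10⁻³⁴)(2.998×10⁸)/(492×10⁻⁹) = 4.038×10⁻¹⁹ J.
Incident energy: 0.00598 kJ = 5.98 J.
Photons incident: 5.98 / 4.038×10⁻¹⁹ = 1.481×10¹⁹, i.e. 1.481×10¹⁹/6.022×10²³ = 2.459×10⁻⁵ mol.
Fraction absorbed: 1 − 70.8/100 = 0.2920.
Photons absorbed: 0.2920 × 2.459×10⁻⁵ = 7.180×10⁻⁶ mol.
Product: Φ × n_abs = 0.24 × 7.180×10⁻⁶ = 1.723×10⁻⁶ mol.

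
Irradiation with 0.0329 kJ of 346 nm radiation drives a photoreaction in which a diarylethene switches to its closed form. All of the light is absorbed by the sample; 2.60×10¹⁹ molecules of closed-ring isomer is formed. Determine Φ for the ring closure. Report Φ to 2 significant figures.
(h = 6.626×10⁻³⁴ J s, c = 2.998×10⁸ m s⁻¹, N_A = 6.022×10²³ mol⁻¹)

Product: 2.60×10¹⁹ / 6.022×10²³ = 4.318×10⁻⁵ mol.
Photon energy at 346 nm: hc/λ = (6.626×10⁻³⁴)(2.998×10⁸)/(346×10⁻⁹) = 5.741×10⁻¹⁹ J.
Incident energy: 0.0329 kJ = 32.9 J.
Photons incident: 32.9 / 5.741×10⁻¹⁹ = 5.731×10¹⁹, i.e. 5.731×10¹⁹/6.022×10²³ = 9.517×10⁻⁵ mol.
Φ = 4.318×10⁻⁵ mol / 9.517×10⁻⁵ mol photons = 0.45.

Φ = 0.45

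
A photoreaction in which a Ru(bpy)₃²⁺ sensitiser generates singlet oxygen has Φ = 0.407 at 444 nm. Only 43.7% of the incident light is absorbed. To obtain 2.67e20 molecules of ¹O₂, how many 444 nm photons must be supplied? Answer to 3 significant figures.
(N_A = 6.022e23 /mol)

1.50e21 photons

Product: 2.67e20 / 6.022e23 = 4.434e-4 mol.
Photons that must be absorbed: 4.434e-4 / 0.407 = 0.001089 mol.
Incident photons needed: 0.001089 / 0.437 = 0.002492 mol.
Photon count: 0.002492 × 6.022e23 = 1.50e21.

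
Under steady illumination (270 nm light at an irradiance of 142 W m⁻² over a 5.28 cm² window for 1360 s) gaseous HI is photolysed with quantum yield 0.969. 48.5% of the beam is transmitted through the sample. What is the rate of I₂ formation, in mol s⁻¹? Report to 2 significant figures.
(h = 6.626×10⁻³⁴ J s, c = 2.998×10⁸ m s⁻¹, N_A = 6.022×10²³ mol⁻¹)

8.4×10⁻⁸ mol s⁻¹

Photon energy at 270 nm: hc/λ = (6.626×10⁻³⁴)(2.998×10⁸)/(270×10⁻⁹) = 7.357×10⁻¹⁹ J.
Energy delivered: (142 W m⁻²)(5.28×10⁻⁴ m²)(1360 s) = 102.0 J.
Photons incident: 102.0 / 7.357×10⁻¹⁹ = 1.386×10²⁰, i.e. 1.386×10²⁰/6.022×10²³ = 2.302×10⁻⁴ mol.
Fraction absorbed: 1 − 48.5/100 = 0.5150.
Photons absorbed: 0.5150 × 2.302×10⁻⁴ = 1.186×10⁻⁴ mol.
Product formed: 0.969 × 1.186×10⁻⁴ = 1.149×10⁻⁴ mol.
Rate: 1.149×10⁻⁴ / 1360 s = 8.4×10⁻⁸ mol s⁻¹.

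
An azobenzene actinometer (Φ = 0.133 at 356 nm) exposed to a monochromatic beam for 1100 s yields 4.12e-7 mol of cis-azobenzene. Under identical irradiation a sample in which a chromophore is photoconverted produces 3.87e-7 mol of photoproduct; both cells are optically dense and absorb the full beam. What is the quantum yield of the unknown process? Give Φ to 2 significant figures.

Photons absorbed by the actinometer: 4.12e-7 / 0.133 = 3.098e-6 mol.
Φ(unknown) = 3.87e-7 / 3.098e-6 = 0.12.

Φ = 0.12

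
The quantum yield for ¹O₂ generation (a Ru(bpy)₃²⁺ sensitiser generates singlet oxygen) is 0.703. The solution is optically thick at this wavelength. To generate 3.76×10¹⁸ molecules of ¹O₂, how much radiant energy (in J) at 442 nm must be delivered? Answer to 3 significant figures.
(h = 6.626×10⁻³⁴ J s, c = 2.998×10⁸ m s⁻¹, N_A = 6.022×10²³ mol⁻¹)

2.40 J

Product: 3.76×10¹⁸ / 6.022×10²³ = 6.244×10⁻⁶ mol.
Photons that must be absorbed: 6.244×10⁻⁶ / 0.703 = 8.882×10⁻⁶ mol.
Photon energy: hc/λ = 4.494×10⁻¹⁹ J; per mole, 2.706×10⁵ J mol⁻¹.
Energy required: 8.882×10⁻⁶ × 2.706×10⁵ = 2.40 J.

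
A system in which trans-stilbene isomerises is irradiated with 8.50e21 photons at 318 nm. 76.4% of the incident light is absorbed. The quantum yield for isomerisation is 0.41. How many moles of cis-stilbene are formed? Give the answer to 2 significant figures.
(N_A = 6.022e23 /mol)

0.0044 mol

Moles of photons: 8.50e21 / 6.022e23 = 0.01411 mol.
Photons absorbed: 0.764 × 0.01411 = 0.01078 mol.
Product: Φ × n_abs = 0.41 × 0.01078 = 0.004420 mol.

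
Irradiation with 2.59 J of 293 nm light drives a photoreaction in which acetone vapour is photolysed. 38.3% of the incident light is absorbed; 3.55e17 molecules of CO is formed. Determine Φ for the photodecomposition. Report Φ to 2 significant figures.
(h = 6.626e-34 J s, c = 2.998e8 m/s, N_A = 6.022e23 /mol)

Φ = 0.24

Product: 3.55e17 / 6.022e23 = 5.895e-7 mol.
Photon energy at 293 nm: hc/λ = (6.626e-34)(2.998e8)/(293e-9) = 6.780e-19 J.
Photons incident: 2.59 / 6.780e-19 = 3.820e18, i.e. 3.820e18/6.022e23 = 6.343e-6 mol.
Photons absorbed: 0.383 × 6.343e-6 = 2.429e-6 mol.
Φ = 5.895e-7 mol / 2.429e-6 mol photons = 0.24.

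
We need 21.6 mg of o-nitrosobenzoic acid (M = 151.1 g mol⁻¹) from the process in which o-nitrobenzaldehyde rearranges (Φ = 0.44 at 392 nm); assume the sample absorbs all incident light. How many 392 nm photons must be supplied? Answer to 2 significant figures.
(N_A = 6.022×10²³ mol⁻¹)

Product: 21.6 mg / 151.1 g mol⁻¹ = 1.430×10⁻⁴ mol.
Photons that must be absorbed: 1.430×10⁻⁴ / 0.44 = 3.250×10⁻⁴ mol.
Photon count: 3.250×10⁻⁴ × 6.022×10²³ = 2.0×10²⁰.

2.0×10²⁰ photons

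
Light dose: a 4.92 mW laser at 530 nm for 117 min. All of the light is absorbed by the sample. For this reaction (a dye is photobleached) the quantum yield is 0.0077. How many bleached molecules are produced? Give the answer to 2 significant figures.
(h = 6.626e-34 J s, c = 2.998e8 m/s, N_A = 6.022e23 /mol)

Photon energy at 530 nm: hc/λ = (6.626e-34)(2.998e8)/(530e-9) = 3.748e-19 J.
Energy delivered: (4.92 mW)(7020 s) = 34.54 J.
Photons incident: 34.54 / 3.748e-19 = 9.216e19, i.e. 9.216e19/6.022e23 = 1.530e-4 mol.
Product: Φ × n_abs = 0.0077 × 1.530e-4 = 1.178e-6 mol.
As a count: 1.178e-6 × 6.022e23 = 7.1e17.

7.1e17 bleached molecules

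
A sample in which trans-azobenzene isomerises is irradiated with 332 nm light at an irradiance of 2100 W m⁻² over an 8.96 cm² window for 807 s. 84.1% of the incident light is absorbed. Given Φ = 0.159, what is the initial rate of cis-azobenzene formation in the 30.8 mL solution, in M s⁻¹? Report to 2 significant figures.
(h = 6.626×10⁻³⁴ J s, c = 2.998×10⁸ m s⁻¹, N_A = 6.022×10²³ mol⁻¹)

2.3×10⁻⁵ M s⁻¹

Photon energy at 332 nm: hc/λ = (6.626×10⁻³⁴)(2.998×10⁸)/(332×10⁻⁹) = 5.983×10⁻¹⁹ J.
Energy delivered: (2100 W m⁻²)(8.96×10⁻⁴ m²)(807 s) = 1518 J.
Photons incident: 1518 / 5.983×10⁻¹⁹ = 2.537×10²¹, i.e. 2.537×10²¹/6.022×10²³ = 0.004213 mol.
Photons absorbed: 0.841 × 0.004213 = 0.003543 mol.
Product formed: 0.159 × 0.003543 = 5.633×10⁻⁴ mol.
Rate: 5.633×10⁻⁴ mol / (807 s × 0.0308 L) = 2.3×10⁻⁵ M s⁻¹.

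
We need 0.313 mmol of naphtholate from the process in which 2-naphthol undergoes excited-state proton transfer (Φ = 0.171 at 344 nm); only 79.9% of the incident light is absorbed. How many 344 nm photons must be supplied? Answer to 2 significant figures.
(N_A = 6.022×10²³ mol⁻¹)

Product: 0.313 mmol = 3.13×10⁻⁴ mol.
Photons that must be absorbed: 3.13×10⁻⁴ / 0.171 = 0.001830 mol.
Incident photons needed: 0.001830 / 0.799 = 0.002290 mol.
Photon count: 0.002290 × 6.022×10²³ = 1.4×10²¹.

1.4×10²¹ photons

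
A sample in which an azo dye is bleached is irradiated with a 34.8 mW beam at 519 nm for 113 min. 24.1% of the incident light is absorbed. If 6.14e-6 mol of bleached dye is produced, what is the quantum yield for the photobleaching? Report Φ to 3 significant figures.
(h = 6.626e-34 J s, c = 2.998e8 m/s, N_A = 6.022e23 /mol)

Photon energy at 519 nm: hc/λ = (6.626e-34)(2.998e8)/(519e-9) = 3.828e-19 J.
Energy delivered: (34.8 mW)(6780 s) = 235.9 J.
Photons incident: 235.9 / 3.828e-19 = 6.162e20, i.e. 6.162e20/6.022e23 = 0.001023 mol.
Photons absorbed: 0.241 × 0.001023 = 2.465e-4 mol.
Φ = 6.14e-6 mol / 2.465e-4 mol photons = 0.0249.

Φ = 0.0249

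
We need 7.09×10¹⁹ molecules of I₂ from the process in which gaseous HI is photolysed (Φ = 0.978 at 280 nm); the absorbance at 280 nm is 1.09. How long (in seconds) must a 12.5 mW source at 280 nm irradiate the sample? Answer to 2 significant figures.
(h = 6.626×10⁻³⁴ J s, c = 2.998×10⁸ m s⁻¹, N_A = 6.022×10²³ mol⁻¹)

t ≈ 4500 s

Product: 7.09×10¹⁹ / 6.022×10²³ = 1.177×10⁻⁴ mol.
Photons that must be absorbed: 1.177×10⁻⁴ / 0.978 = 1.203×10⁻⁴ mol.
Fraction absorbed: 1 − 10^(−1.09) = 0.9187.
Incident photons needed: 1.203×10⁻⁴ / 0.9187 = 1.309×10⁻⁴ mol.
Photon energy: hc/λ = 7.095×10⁻¹⁹ J; per mole, 4.273×10⁵ J mol⁻¹.
Energy required: 1.309×10⁻⁴ × 4.273×10⁵ = 55.93 J.
Time: 55.93 J / 0.0125 W = 4500 s.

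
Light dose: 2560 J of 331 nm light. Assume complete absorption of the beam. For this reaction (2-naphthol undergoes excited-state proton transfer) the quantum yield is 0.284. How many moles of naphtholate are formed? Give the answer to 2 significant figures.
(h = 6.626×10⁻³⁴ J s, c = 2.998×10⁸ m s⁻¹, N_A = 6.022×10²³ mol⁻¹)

Photon energy at 331 nm: hc/λ = (6.626×10⁻³⁴)(2.998×10⁸)/(331×10⁻⁹) = 6.001×10⁻¹⁹ J.
Photons incident: 2560 / 6.001×10⁻¹⁹ = 4.266×10²¹, i.e. 4.266×10²¹/6.022×10²³ = 0.007084 mol.
Product: Φ × n_abs = 0.284 × 0.007084 = 0.002012 mol.

0.0020 mol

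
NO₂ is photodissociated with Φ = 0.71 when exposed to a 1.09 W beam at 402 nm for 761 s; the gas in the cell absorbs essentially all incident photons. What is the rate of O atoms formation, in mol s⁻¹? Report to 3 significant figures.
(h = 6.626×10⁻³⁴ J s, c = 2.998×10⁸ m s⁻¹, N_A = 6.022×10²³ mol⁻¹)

2.60×10⁻⁶ mol s⁻¹

Photon energy at 402 nm: hc/λ = (6.626×10⁻³⁴)(2.998×10⁸)/(402×10⁻⁹) = 4.941×10⁻¹⁹ J.
Energy delivered: (1.09 W)(761 s) = 829.5 J.
Photons incident: 829.5 / 4.941×10⁻¹⁹ = 1.679×10²¹, i.e. 1.679×10²¹/6.022×10²³ = 0.002788 mol.
Product formed: 0.71 × 0.002788 = 0.001979 mol.
Rate: 0.001979 / 761 s = 2.60×10⁻⁶ mol s⁻¹.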